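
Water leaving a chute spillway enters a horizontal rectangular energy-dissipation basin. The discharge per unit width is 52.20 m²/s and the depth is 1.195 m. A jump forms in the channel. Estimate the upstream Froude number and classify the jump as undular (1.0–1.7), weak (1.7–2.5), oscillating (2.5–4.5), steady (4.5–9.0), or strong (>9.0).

Fr₁ = 12.76; strong jump

V₁ = q/y₁ = 52.20/1.195 = 43.68 m/s. Fr₁ = V₁/√(g·y₁) = 43.68/√(9.81×1.195) = 12.76.
Fr₁ = 12.76 lies in the strong range.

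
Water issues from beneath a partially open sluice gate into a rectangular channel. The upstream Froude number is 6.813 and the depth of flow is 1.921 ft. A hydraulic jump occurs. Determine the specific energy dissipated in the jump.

ΔE = 28.40 ft

Fr₁ = 6.813 (given).
By Bélanger, y₂/y₁ = ½[√(1 + 8Fr₁²) − 1] = ½[√372.34 − 1] = 9.148.
y₂ = 9.148 × 1.921 = 17.57 ft.
Head loss: ΔE = (y₂ − y₁)³/(4y₁y₂) = (17.57 − 1.921)³/(4×1.921×17.57) = 3835/135.0 = 28.40 ft.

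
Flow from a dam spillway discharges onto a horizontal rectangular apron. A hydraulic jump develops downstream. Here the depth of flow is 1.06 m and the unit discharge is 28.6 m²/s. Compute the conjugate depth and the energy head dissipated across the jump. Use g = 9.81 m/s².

y₂ = 12.0 m; ΔE = 25.9 m

V₁ = q/y₁ = 28.6/1.06 = 27.0 m/s. Fr₁ = V₁/√(g·y₁) = 27.0/√(9.81×1.06) = 8.37.
Conjugate-depth relation: y₂/y₁ = ½[√(1 + 8Fr₁²) − 1] = ½[√561.1 − 1] = 11.3.
y₂ = 11.3 × 1.06 = 12.0 m.
Head loss: ΔE = (y₂ − y₁)³/(4y₁y₂) = (12.0 − 1.06)³/(4×1.06×12.0) = 1318/51.0 = 25.9 m.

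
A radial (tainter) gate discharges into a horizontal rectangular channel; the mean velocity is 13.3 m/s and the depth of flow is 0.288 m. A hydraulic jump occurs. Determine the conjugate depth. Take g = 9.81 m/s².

y₂ = 3.08 m

Fr₁ = V₁/√(g·y₁) = 13.3/√(9.81×0.288) = 7.91.
Sequent-depth ratio: y₂/y₁ = ½[√(1 + 8Fr₁²) − 1] = ½[√501.9 − 1] = 10.7.
y₂ = 10.7 × 0.288 = 3.08 m.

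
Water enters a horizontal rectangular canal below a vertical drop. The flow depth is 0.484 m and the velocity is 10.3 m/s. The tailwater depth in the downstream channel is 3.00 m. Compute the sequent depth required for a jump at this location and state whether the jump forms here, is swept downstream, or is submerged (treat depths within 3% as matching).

Fr₁ = V₁/√(g·y₁) = 10.3/√(9.81×0.484) = 4.73.
By Bélanger, y₂/y₁ = ½[√(1 + 8Fr₁²) − 1] = ½[√179.8 − 1] = 6.20.
y₂ = 6.20 × 0.484 = 3.00 m.
Tailwater y_tw = 3.00 m: y_tw ≈ y₂, so the jump forms here.

y₂ = 3.00 m; the jump forms here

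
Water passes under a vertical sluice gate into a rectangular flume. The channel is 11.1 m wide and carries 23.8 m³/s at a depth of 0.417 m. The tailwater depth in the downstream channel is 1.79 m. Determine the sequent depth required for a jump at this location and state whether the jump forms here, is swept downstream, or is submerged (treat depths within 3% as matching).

y₂ = 1.31 m; the jump is submerged

q = Q/b = 23.8/11.1 = 2.14 m²/s; V₁ = q/y₁ = 5.14 m/s. Fr₁ = V₁/√(g·y₁) = 2.54.
Sequent-depth ratio: y₂/y₁ = ½[√(1 + 8Fr₁²) − 1] = ½[√52.70 − 1] = 3.13.
y₂ = 3.13 × 0.417 = 1.31 m.
Tailwater y_tw = 1.79 m: y_tw > y₂, so the jump is submerged.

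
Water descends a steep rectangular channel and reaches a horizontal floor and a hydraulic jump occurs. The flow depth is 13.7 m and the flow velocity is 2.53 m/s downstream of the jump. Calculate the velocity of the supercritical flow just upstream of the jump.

Fr₂ = V₂/√(g·y₂) = 2.53/√(9.81×13.7) = 0.218.
The Bélanger relation is symmetric: y₁/y₂ = ½[√(1 + 8Fr₂²) − 1] = ½[√1.381 − 1] = 0.0876.
y₁ = 0.0876 × 13.7 = 1.20 m.
V₁ = q/y₁ = 34.7/1.20 = 28.9 m/s.

V₁ = 28.9 m/s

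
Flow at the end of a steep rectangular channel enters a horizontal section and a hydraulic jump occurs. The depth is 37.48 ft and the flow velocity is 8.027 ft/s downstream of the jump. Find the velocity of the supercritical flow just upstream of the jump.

V₁ = 82.49 ft/s

Fr₂ = V₂/√(g·y₂) = 8.027/√(32.2×37.48) = 0.2311.
Applying the sequent-depth relation in reverse, y₁/y₂ = ½[√(1 + 8Fr₂²) − 1] = ½[√1.4271 − 1] = 0.09731.
y₁ = 0.09731 × 37.48 = 3.647 ft.
V₁ = q/y₁ = 300.9/3.647 = 82.49 ft/s.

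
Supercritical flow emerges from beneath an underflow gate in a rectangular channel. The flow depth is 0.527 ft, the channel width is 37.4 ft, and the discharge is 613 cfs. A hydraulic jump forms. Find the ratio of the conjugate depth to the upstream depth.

y₂/y₁ = 10.2

q = Q/b = 613/37.4 = 16.4 ft²/s; V₁ = q/y₁ = 31.1 ft/s. Fr₁ = V₁/√(g·y₁) = 7.55.
By Bélanger, y₂/y₁ = ½[√(1 + 8Fr₁²) − 1] = ½[√457.0 − 1] = 10.2.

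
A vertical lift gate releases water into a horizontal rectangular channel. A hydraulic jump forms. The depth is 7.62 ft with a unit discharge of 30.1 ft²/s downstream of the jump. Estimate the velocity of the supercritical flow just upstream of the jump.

V₁ = 34.6 ft/s

V₂ = q/y₂ = 30.1/7.62 = 3.95 ft/s; Fr₂ = V₂/√(g·y₂) = 0.252.
Applying the sequent-depth relation in reverse, y₁/y₂ = ½[√(1 + 8Fr₂²) − 1] = ½[√1.509 − 1] = 0.114.
y₁ = 0.114 × 7.62 = 0.870 ft.
V₁ = q/y₁ = 30.1/0.870 = 34.6 ft/s.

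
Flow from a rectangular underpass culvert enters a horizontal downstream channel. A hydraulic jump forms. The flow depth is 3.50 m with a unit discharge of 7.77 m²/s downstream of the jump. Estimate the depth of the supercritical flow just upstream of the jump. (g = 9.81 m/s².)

y₁ = 0.815 m

V₂ = q/y₂ = 7.77/3.50 = 2.22 m/s; Fr₂ = V₂/√(g·y₂) = 0.379.
Applying the sequent-depth relation in reverse, y₁/y₂ = ½[√(1 + 8Fr₂²) − 1] = ½[√2.148 − 1] = 0.233.
y₁ = 0.233 × 3.50 = 0.815 m.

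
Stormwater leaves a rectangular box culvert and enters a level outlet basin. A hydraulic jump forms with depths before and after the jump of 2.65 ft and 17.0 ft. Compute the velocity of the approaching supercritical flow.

V₁ = 45.1 ft/s

For a rectangular channel the momentum equation gives q² = ½·g·y₁·y₂·(y₁ + y₂) = ½×32.2×2.65×17.0×19.6 = 14252.
q = √14252 = 119 ft²/s.
V₁ = q/y₁ = 119/2.65 = 45.1 ft/s.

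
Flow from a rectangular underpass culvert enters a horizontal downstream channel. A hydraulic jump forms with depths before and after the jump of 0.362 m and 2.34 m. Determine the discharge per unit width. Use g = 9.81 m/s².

q = 3.35 m²/s

For a rectangular channel the momentum equation gives q² = ½·g·y₁·y₂·(y₁ + y₂) = ½×9.81×0.362×2.34×2.70 = 11.2.
q = √11.2 = 3.35 m²/s.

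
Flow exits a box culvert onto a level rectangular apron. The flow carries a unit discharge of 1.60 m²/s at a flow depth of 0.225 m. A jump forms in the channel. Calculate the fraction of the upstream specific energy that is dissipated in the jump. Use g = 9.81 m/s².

V₁ = q/y₁ = 1.60/0.225 = 7.11 m/s. Fr₁ = V₁/√(g·y₁) = 7.11/√(9.81×0.225) = 4.79.
By Bélanger, y₂/y₁ = ½[√(1 + 8Fr₁²) − 1] = ½[√184.3 − 1] = 6.29.
y₂ = 6.29 × 0.225 = 1.41 m.
E₁ = y₁ + V₁²/2g = 2.80 m. ΔE = (y₂ − y₁)³/(4y₁y₂) = 1.32 m. ΔE/E₁ = 1.32/2.80 = 0.472.

ΔE/E₁ = 0.472 (47.2%)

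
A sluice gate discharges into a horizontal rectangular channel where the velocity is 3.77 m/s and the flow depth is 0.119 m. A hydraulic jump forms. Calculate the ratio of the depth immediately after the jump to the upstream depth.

Fr₁ = V₁/√(g·y₁) = 3.77/√(9.81×0.119) = 3.49.
Conjugate-depth relation: y₂/y₁ = ½[√(1 + 8Fr₁²) − 1] = ½[√98.40 − 1] = 4.46.

y₂/y₁ = 4.46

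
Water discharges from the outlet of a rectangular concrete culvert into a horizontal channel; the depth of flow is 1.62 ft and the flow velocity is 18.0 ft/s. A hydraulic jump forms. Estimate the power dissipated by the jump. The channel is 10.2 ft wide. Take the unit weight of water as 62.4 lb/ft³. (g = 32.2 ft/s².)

Fr₁ = V₁/√(g·y₁) = 18.0/√(32.2×1.62) = 2.49.
From the momentum equation for a rectangular channel, y₂/y₁ = ½[√(1 + 8Fr₁²) − 1] = ½[√50.69 − 1] = 3.06.
y₂ = 3.06 × 1.62 = 4.96 ft.
Head loss: ΔE = (y₂ − y₁)³/(4y₁y₂) = (4.96 − 1.62)³/(4×1.62×4.96) = 37.2/32.1 = 1.16 ft.
q = V₁·y₁ = 18.0 × 1.62 = 29.2 ft²/s. Q = q·b = 29.2 × 10.2 = 297 cfs. P = γ·Q·ΔE/550 = 62.4 × 297 × 1.16 / 550 = 39.0 hp.

P = 39.0 hp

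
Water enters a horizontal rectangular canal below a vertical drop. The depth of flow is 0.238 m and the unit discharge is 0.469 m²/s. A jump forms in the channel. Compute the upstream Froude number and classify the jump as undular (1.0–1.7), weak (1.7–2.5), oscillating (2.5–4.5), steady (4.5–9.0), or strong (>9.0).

V₁ = q/y₁ = 0.469/0.238 = 1.97 m/s. Fr₁ = V₁/√(g·y₁) = 1.97/√(9.81×0.238) = 1.29.
Fr₁ = 1.29 lies in the undular range.

Fr₁ = 1.29; undular jump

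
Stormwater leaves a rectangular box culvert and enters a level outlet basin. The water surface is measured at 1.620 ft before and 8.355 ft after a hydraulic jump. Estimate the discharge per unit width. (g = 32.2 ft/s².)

For a rectangular channel the momentum equation gives q² = ½·g·y₁·y₂·(y₁ + y₂) = ½×32.2×1.620×8.355×9.975 = 2174.
q = √2174 = 46.62 ft²/s.

q = 46.62 ft²/s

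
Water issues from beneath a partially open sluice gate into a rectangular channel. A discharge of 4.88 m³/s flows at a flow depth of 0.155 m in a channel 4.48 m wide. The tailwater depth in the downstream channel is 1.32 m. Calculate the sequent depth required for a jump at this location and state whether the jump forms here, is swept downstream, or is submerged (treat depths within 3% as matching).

y₂ = 1.17 m; the jump is submerged

q = Q/b = 4.88/4.48 = 1.09 m²/s; V₁ = q/y₁ = 7.03 m/s. Fr₁ = V₁/√(g·y₁) = 5.70.
Sequent-depth ratio: y₂/y₁ = ½[√(1 + 8Fr₁²) − 1] = ½[√260.8 − 1] = 7.58.
y₂ = 7.58 × 0.155 = 1.17 m.
Tailwater y_tw = 1.32 m: y_tw > y₂, so the jump is submerged.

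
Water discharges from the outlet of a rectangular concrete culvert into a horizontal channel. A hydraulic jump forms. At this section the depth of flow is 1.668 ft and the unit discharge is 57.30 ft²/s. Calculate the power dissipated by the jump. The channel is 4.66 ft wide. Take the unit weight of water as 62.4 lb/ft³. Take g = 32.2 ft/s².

P = 280.3 hp

V₁ = q/y₁ = 57.30/1.668 = 34.35 ft/s. Fr₁ = V₁/√(g·y₁) = 34.35/√(32.2×1.668) = 4.687.
Bélanger equation: y₂/y₁ = ½[√(1 + 8Fr₁²) − 1] = ½[√176.77 − 1] = 6.148.
y₂ = 6.148 × 1.668 = 10.25 ft.
V₂ = q/y₂ = 57.30/10.25 = 5.588 ft/s. E₁ = y₁ + V₁²/2g = 19.99 ft; E₂ = y₂ + V₂²/2g = 10.74 ft. ΔE = E₁ − E₂ = 9.253 ft.
Q = q·b = 57.30 × 4.66 = 267.0 cfs. P = γ·Q·ΔE/550 = 62.4 × 267.0 × 9.253 / 550 = 280.3 hp.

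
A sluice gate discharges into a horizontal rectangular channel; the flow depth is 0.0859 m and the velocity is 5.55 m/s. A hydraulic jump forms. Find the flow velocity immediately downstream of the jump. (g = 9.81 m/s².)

Fr₁ = V₁/√(g·y₁) = 5.55/√(9.81×0.0859) = 6.05.
From the momentum equation for a rectangular channel, y₂/y₁ = ½[√(1 + 8Fr₁²) − 1] = ½[√293.4 − 1] = 8.06.
y₂ = 8.06 × 0.0859 = 0.693 m.
q = V₁·y₁ = 5.55 × 0.0859 = 0.477 m²/s.
V₂ = q/y₂ = 0.477/0.693 = 0.688 m/s.

V₂ = 0.688 m/s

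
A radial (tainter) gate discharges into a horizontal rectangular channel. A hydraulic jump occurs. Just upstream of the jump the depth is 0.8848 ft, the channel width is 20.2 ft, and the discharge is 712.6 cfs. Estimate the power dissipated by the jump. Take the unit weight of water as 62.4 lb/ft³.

q = Q/b = 712.6/20.2 = 35.28 ft²/s; V₁ = q/y₁ = 39.87 ft/s. Fr₁ = V₁/√(g·y₁) = 7.470.
From the momentum equation for a rectangular channel, y₂/y₁ = ½[√(1 + 8Fr₁²) − 1] = ½[√447.36 − 1] = 10.08.
y₂ = 10.08 × 0.8848 = 8.915 ft.
V₂ = q/y₂ = 35.28/8.915 = 3.957 ft/s. E₁ = y₁ + V₁²/2g = 25.57 ft; E₂ = y₂ + V₂²/2g = 9.158 ft. ΔE = E₁ − E₂ = 16.41 ft.
P = γ·Q·ΔE/550 = 62.4 × 712.6 × 16.41 / 550 = 1327 hp.

P = 1327 hp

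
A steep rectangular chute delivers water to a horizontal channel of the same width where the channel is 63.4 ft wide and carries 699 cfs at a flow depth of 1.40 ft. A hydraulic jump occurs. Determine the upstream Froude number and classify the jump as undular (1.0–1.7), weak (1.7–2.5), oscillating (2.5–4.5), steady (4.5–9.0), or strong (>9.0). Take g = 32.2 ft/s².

q = Q/b = 699/63.4 = 11.0 ft²/s; V₁ = q/y₁ = 7.88 ft/s. Fr₁ = V₁/√(g·y₁) = 1.17.
Fr₁ = 1.17 lies in the undular range.

Fr₁ = 1.17; undular jump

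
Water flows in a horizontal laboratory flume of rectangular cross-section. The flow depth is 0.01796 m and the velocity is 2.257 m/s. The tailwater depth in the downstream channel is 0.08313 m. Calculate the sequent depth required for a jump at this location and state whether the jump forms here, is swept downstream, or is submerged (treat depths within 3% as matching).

y₂ = 0.1279 m; the jump is swept downstream

Fr₁ = V₁/√(g·y₁) = 2.257/√(9.81×0.01796) = 5.377.
By Bélanger, y₂/y₁ = ½[√(1 + 8Fr₁²) − 1] = ½[√232.30 − 1] = 7.121.
y₂ = 7.121 × 0.01796 = 0.1279 m.
Tailwater y_tw = 0.08313 m: y_tw < y₂, so the jump is swept downstream.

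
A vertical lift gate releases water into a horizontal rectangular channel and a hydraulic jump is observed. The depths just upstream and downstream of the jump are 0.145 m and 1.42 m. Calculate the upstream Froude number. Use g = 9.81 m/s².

For a rectangular channel the momentum equation gives q² = ½·g·y₁·y₂·(y₁ + y₂) = ½×9.81×0.145×1.42×1.56 = 1.58.
q = √1.58 = 1.26 m²/s.
V₁ = q/y₁ = 8.67 m/s; Fr₁ = V₁/√(g·y₁) = 7.27.

Fr₁ = 7.27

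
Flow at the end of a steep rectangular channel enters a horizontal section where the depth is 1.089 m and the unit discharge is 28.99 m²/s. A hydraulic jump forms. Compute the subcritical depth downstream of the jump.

V₁ = q/y₁ = 28.99/1.089 = 26.62 m/s. Fr₁ = V₁/√(g·y₁) = 26.62/√(9.81×1.089) = 8.145.
Bélanger equation: y₂/y₁ = ½[√(1 + 8Fr₁²) − 1] = ½[√531.68 − 1] = 11.03.
y₂ = 11.03 × 1.089 = 12.01 m.

y₂ = 12.01 m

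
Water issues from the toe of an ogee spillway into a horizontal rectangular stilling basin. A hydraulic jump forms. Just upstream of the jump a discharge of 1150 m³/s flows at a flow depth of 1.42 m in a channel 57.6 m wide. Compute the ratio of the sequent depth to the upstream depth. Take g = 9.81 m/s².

y₂/y₁ = 4.85

q = Q/b = 1150/57.6 = 20.0 m²/s; V₁ = q/y₁ = 14.1 m/s. Fr₁ = V₁/√(g·y₁) = 3.77.
Sequent-depth ratio: y₂/y₁ = ½[√(1 + 8Fr₁²) − 1] = ½[√114.5 − 1] = 4.85.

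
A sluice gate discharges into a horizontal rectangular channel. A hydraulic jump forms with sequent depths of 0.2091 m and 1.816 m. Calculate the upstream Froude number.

Fr₁ = 6.485

For a rectangular channel the momentum equation gives q² = ½·g·y₁·y₂·(y₁ + y₂) = ½×9.81×0.2091×1.816×2.025 = 3.772.
q = √3.772 = 1.942 m²/s.
V₁ = q/y₁ = 9.288 m/s; Fr₁ = V₁/√(g·y₁) = 6.485.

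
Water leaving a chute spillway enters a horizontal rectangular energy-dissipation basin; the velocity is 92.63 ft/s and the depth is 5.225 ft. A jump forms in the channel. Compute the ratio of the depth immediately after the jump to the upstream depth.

Fr₁ = V₁/√(g·y₁) = 92.63/√(32.2×5.225) = 7.141.
Bélanger equation: y₂/y₁ = ½[√(1 + 8Fr₁²) − 1] = ½[√408.99 − 1] = 9.612.

y₂/y₁ = 9.612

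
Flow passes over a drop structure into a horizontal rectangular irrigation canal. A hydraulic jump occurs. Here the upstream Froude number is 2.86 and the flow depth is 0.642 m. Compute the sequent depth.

y₂ = 2.30 m

Fr₁ = 2.86 (given).
Sequent-depth ratio: y₂/y₁ = ½[√(1 + 8Fr₁²) − 1] = ½[√66.44 − 1] = 3.58.
y₂ = 3.58 × 0.642 = 2.30 m.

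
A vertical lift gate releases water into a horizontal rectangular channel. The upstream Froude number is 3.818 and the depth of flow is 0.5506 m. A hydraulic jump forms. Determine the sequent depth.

y₂ = 2.710 m

Fr₁ = 3.818 (given).
From the momentum equation for a rectangular channel, y₂/y₁ = ½[√(1 + 8Fr₁²) − 1] = ½[√117.62 − 1] = 4.923.
y₂ = 4.923 × 0.5506 = 2.710 m.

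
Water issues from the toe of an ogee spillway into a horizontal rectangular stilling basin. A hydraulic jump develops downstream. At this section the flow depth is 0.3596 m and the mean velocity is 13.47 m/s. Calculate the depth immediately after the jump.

y₂ = 3.472 m

Fr₁ = V₁/√(g·y₁) = 13.47/√(9.81×0.3596) = 7.172.
Conjugate-depth relation: y₂/y₁ = ½[√(1 + 8Fr₁²) − 1] = ½[√412.47 − 1] = 9.655.
y₂ = 9.655 × 0.3596 = 3.472 m.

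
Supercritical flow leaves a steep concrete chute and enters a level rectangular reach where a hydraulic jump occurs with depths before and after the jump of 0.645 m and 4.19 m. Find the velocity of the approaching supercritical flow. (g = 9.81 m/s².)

V₁ = 12.4 m/s

For a rectangular channel the momentum equation gives q² = ½·g·y₁·y₂·(y₁ + y₂) = ½×9.81×0.645×4.19×4.84 = 64.1.
q = √64.1 = 8.01 m²/s.
V₁ = q/y₁ = 8.01/0.645 = 12.4 m/s.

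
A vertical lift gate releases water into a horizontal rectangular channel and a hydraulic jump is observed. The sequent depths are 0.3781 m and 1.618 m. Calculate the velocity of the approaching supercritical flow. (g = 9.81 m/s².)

V₁ = 6.473 m/s

For a rectangular channel the momentum equation gives q² = ½·g·y₁·y₂·(y₁ + y₂) = ½×9.81×0.3781×1.618×1.996 = 5.990.
q = √5.990 = 2.447 m²/s.
V₁ = q/y₁ = 2.447/0.3781 = 6.473 m/s.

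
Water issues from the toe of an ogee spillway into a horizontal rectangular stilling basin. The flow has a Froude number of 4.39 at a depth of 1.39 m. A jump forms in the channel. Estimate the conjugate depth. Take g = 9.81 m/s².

Fr₁ = 4.39 (given).
From the momentum equation for a rectangular channel, y₂/y₁ = ½[√(1 + 8Fr₁²) − 1] = ½[√155.2 − 1] = 5.73.
y₂ = 5.73 × 1.39 = 7.96 m.

y₂ = 7.96 m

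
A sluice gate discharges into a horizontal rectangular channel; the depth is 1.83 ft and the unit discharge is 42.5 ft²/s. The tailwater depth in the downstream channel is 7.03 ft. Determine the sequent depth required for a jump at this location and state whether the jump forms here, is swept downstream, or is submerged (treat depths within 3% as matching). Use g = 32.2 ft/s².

V₁ = q/y₁ = 42.5/1.83 = 23.2 ft/s. Fr₁ = V₁/√(g·y₁) = 23.2/√(32.2×1.83) = 3.03.
Bélanger equation: y₂/y₁ = ½[√(1 + 8Fr₁²) − 1] = ½[√74.22 − 1] = 3.81.
y₂ = 3.81 × 1.83 = 6.97 ft.
Tailwater y_tw = 7.03 ft: y_tw ≈ y₂, so the jump forms here.

y₂ = 6.97 ft; the jump forms here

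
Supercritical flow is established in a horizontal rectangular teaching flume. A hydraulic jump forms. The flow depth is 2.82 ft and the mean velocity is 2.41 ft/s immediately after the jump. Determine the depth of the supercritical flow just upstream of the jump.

Fr₂ = V₂/√(g·y₂) = 2.41/√(32.2×2.82) = 0.253.
Since the conjugate-depth ratio holds either way, y₁/y₂ = ½[√(1 + 8Fr₂²) − 1] = ½[√1.512 − 1] = 0.115.
y₁ = 0.115 × 2.82 = 0.324 ft.

y₁ = 0.324 ft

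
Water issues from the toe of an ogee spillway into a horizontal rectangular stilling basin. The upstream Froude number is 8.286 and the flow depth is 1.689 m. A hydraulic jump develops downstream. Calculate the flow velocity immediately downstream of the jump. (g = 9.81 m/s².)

V₂ = 3.004 m/s

Fr₁ = 8.286 (given).
From the momentum equation for a rectangular channel, y₂/y₁ = ½[√(1 + 8Fr₁²) − 1] = ½[√550.26 − 1] = 11.23.
y₂ = 11.23 × 1.689 = 18.97 m.
V₁ = Fr₁·√(g·y₁) = 8.286×√(9.81×1.689) = 33.73 m/s; q = V₁·y₁ = 56.97 m²/s.
V₂ = q/y₂ = 56.97/18.97 = 3.004 m/s.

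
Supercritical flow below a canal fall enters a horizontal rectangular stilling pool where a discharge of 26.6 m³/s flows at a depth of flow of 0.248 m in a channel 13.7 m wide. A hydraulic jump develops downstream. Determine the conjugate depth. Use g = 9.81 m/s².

y₂ = 1.64 m

q = Q/b = 26.6/13.7 = 1.94 m²/s; V₁ = q/y₁ = 7.83 m/s. Fr₁ = V₁/√(g·y₁) = 5.02.
Conjugate-depth relation: y₂/y₁ = ½[√(1 + 8Fr₁²) − 1] = ½[√202.6 − 1] = 6.62.
y₂ = 6.62 × 0.248 = 1.64 m.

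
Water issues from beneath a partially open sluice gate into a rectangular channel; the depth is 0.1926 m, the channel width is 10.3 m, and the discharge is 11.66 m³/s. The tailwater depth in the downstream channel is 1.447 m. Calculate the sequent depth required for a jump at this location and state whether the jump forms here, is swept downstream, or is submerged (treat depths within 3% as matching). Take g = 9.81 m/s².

q = Q/b = 11.66/10.3 = 1.132 m²/s; V₁ = q/y₁ = 5.878 m/s. Fr₁ = V₁/√(g·y₁) = 4.276.
From the momentum equation for a rectangular channel, y₂/y₁ = ½[√(1 + 8Fr₁²) − 1] = ½[√147.28 − 1] = 5.568.
y₂ = 5.568 × 0.1926 = 1.072 m.
Tailwater y_tw = 1.447 m: y_tw > y₂, so the jump is submerged.

y₂ = 1.072 m; the jump is submerged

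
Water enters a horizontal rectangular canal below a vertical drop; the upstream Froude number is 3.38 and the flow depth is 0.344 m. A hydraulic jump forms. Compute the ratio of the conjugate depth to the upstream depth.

y₂/y₁ = 4.31

Fr₁ = 3.38 (given).
Bélanger equation: y₂/y₁ = ½[√(1 + 8Fr₁²) − 1] = ½[√92.40 − 1] = 4.31.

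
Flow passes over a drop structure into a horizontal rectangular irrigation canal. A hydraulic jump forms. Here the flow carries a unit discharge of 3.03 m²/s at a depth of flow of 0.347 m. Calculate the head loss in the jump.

V₁ = q/y₁ = 3.03/0.347 = 8.73 m/s. Fr₁ = V₁/√(g·y₁) = 8.73/√(9.81×0.347) = 4.73.
Sequent-depth ratio: y₂/y₁ = ½[√(1 + 8Fr₁²) − 1] = ½[√180.2 − 1] = 6.21.
y₂ = 6.21 × 0.347 = 2.16 m.
V₂ = q/y₂ = 3.03/2.16 = 1.41 m/s. E₁ = y₁ + V₁²/2g = 4.23 m; E₂ = y₂ + V₂²/2g = 2.26 m. ΔE = E₁ − E₂ = 1.98 m.

ΔE = 1.98 m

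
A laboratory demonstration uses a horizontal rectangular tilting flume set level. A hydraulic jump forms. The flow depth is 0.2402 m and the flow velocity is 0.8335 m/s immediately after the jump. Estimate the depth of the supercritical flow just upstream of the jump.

y₁ = 0.1000 m

Fr₂ = V₂/√(g·y₂) = 0.8335/√(9.81×0.2402) = 0.5430.
Applying the sequent-depth relation in reverse, y₁/y₂ = ½[√(1 + 8Fr₂²) − 1] = ½[√3.3586 − 1] = 0.4163.
y₁ = 0.4163 × 0.2402 = 0.1000 m.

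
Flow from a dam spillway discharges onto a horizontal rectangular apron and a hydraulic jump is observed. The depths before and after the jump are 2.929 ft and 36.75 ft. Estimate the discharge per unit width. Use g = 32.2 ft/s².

q = 262.2 ft²/s

For a rectangular channel the momentum equation gives q² = ½·g·y₁·y₂·(y₁ + y₂) = ½×32.2×2.929×36.75×39.68 = 68764.
q = √68764 = 262.2 ft²/s.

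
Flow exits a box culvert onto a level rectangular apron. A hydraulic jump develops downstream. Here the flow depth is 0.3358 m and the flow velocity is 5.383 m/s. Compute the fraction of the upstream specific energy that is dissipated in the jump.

ΔE/E₁ = 0.251 (25.1%)

Fr₁ = V₁/√(g·y₁) = 5.383/√(9.81×0.3358) = 2.966.
Conjugate-depth relation: y₂/y₁ = ½[√(1 + 8Fr₁²) − 1] = ½[√71.370 − 1] = 3.724.
y₂ = 3.724 × 0.3358 = 1.251 m.
E₁ = y₁ + V₁²/2g = 1.813 m. ΔE = (y₂ − y₁)³/(4y₁y₂) = 0.4557 m. ΔE/E₁ = 0.4557/1.813 = 0.251.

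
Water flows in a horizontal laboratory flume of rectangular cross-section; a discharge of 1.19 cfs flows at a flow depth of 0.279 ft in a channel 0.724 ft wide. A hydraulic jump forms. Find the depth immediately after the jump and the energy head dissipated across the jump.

q = Q/b = 1.19/0.724 = 1.64 ft²/s; V₁ = q/y₁ = 5.89 ft/s. Fr₁ = V₁/√(g·y₁) = 1.97.
Conjugate-depth relation: y₂/y₁ = ½[√(1 + 8Fr₁²) − 1] = ½[√31.91 − 1] = 2.32.
y₂ = 2.32 × 0.279 = 0.648 ft.
Head loss: ΔE = (y₂ − y₁)³/(4y₁y₂) = (0.648 − 0.279)³/(4×0.279×0.648) = 0.0504/0.724 = 0.0697 ft.

y₂ = 0.648 ft; ΔE = 0.0697 ft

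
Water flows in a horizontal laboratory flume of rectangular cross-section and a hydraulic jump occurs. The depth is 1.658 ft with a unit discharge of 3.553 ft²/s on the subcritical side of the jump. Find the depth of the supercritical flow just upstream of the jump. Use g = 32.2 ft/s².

V₂ = q/y₂ = 3.553/1.658 = 2.143 ft/s; Fr₂ = V₂/√(g·y₂) = 0.2933.
From the momentum equation (using Fr₂), y₁/y₂ = ½[√(1 + 8Fr₂²) − 1] = ½[√1.6881 − 1] = 0.1496.
y₁ = 0.1496 × 1.658 = 0.2481 ft.

y₁ = 0.2481 ft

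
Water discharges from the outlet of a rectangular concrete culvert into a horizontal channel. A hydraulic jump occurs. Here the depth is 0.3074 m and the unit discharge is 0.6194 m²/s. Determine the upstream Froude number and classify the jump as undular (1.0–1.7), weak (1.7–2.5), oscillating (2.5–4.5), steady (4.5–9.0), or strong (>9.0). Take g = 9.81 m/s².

V₁ = q/y₁ = 0.6194/0.3074 = 2.015 m/s. Fr₁ = V₁/√(g·y₁) = 2.015/√(9.81×0.3074) = 1.160.
Fr₁ = 1.160 lies in the undular range.

Fr₁ = 1.160; undular jump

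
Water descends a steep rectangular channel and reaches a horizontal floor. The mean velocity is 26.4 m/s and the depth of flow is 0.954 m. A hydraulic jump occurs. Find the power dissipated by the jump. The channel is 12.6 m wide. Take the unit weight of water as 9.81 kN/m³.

P = 77960 kW

Fr₁ = V₁/√(g·y₁) = 26.4/√(9.81×0.954) = 8.63.
Bélanger equation: y₂/y₁ = ½[√(1 + 8Fr₁²) − 1] = ½[√596.8 − 1] = 11.7.
y₂ = 11.7 × 0.954 = 11.2 m.
Head loss: ΔE = (y₂ − y₁)³/(4y₁y₂) = (11.2 − 0.954)³/(4×0.954×11.2) = 1068/42.6 = 25.0 m.
q = V₁·y₁ = 26.4 × 0.954 = 25.2 m²/s. Q = q·b = 25.2 × 12.6 = 317 m³/s. P = γ·Q·ΔE = 9.81 × 317 × 25.0 = 77960 kW.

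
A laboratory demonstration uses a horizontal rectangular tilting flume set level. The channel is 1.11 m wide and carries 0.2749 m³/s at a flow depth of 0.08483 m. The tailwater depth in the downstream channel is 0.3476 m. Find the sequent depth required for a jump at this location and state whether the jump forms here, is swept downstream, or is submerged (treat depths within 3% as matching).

y₂ = 0.3439 m; the jump forms here

q = Q/b = 0.2749/1.11 = 0.2477 m²/s; V₁ = q/y₁ = 2.919 m/s. Fr₁ = V₁/√(g·y₁) = 3.200.
Sequent-depth ratio: y₂/y₁ = ½[√(1 + 8Fr₁²) − 1] = ½[√82.936 − 1] = 4.053.
y₂ = 4.053 × 0.08483 = 0.3439 m.
Tailwater y_tw = 0.3476 m: y_tw ≈ y₂, so the jump forms here.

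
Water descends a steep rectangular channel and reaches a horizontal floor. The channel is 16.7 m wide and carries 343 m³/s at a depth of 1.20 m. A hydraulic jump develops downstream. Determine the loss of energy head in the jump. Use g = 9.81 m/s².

q = Q/b = 343/16.7 = 20.5 m²/s; V₁ = q/y₁ = 17.1 m/s. Fr₁ = V₁/√(g·y₁) = 4.99.
Sequent-depth ratio: y₂/y₁ = ½[√(1 + 8Fr₁²) − 1] = ½[√200.1 − 1] = 6.57.
y₂ = 6.57 × 1.20 = 7.89 m.
V₂ = q/y₂ = 20.5/7.89 = 2.60 m/s. E₁ = y₁ + V₁²/2g = 16.1 m; E₂ = y₂ + V₂²/2g = 8.23 m. ΔE = E₁ − E₂ = 7.90 m.

ΔE = 7.90 m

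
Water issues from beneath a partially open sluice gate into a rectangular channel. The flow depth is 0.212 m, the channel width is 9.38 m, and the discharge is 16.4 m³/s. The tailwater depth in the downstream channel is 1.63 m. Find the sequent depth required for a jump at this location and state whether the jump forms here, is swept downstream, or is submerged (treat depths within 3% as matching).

y₂ = 1.61 m; the jump forms here

q = Q/b = 16.4/9.38 = 1.75 m²/s; V₁ = q/y₁ = 8.25 m/s. Fr₁ = V₁/√(g·y₁) = 5.72.
From the momentum equation for a rectangular channel, y₂/y₁ = ½[√(1 + 8Fr₁²) − 1] = ½[√262.6 − 1] = 7.60.
y₂ = 7.60 × 0.212 = 1.61 m.
Tailwater y_tw = 1.63 m: y_tw ≈ y₂, so the jump forms here.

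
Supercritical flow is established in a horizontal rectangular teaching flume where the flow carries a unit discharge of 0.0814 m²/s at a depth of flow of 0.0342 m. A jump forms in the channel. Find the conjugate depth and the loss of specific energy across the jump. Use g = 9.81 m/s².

y₂ = 0.182 m; ΔE = 0.130 m

V₁ = q/y₁ = 0.0814/0.0342 = 2.38 m/s. Fr₁ = V₁/√(g·y₁) = 2.38/√(9.81×0.0342) = 4.11.
Conjugate-depth relation: y₂/y₁ = ½[√(1 + 8Fr₁²) − 1] = ½[√136.1 − 1] = 5.33.
y₂ = 5.33 × 0.0342 = 0.182 m.
Head loss: ΔE = (y₂ − y₁)³/(4y₁y₂) = (0.182 − 0.0342)³/(4×0.0342×0.182) = 0.00325/0.0249 = 0.130 m.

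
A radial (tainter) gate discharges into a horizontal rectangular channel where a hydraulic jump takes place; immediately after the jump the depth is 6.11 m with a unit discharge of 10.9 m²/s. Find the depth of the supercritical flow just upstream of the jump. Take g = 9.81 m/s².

V₂ = q/y₂ = 10.9/6.11 = 1.78 m/s; Fr₂ = V₂/√(g·y₂) = 0.230.
From the momentum equation (using Fr₂), y₁/y₂ = ½[√(1 + 8Fr₂²) − 1] = ½[√1.425 − 1] = 0.0968.
y₁ = 0.0968 × 6.11 = 0.592 m.

y₁ = 0.592 m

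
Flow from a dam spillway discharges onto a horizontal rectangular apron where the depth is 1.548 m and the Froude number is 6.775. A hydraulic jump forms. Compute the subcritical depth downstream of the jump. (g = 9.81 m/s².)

Fr₁ = 6.775 (given).
Sequent-depth ratio: y₂/y₁ = ½[√(1 + 8Fr₁²) − 1] = ½[√368.21 − 1] = 9.094.
y₂ = 9.094 × 1.548 = 14.08 m.

y₂ = 14.08 m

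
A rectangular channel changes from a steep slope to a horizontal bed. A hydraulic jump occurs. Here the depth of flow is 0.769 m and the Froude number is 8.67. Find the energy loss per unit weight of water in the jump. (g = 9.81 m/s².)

Fr₁ = 8.67 (given).
Conjugate-depth relation: y₂/y₁ = ½[√(1 + 8Fr₁²) − 1] = ½[√602.4 − 1] = 11.8.
y₂ = 11.8 × 0.769 = 9.05 m.
V₁ = Fr₁·√(g·y₁) = 8.67×√(9.81×0.769) = 23.8 m/s; q = V₁·y₁ = 18.3 m²/s. V₂ = q/y₂ = 18.3/9.05 = 2.02 m/s. E₁ = y₁ + V₁²/2g = 29.7 m; E₂ = y₂ + V₂²/2g = 9.26 m. ΔE = E₁ − E₂ = 20.4 m.

ΔE = 20.4 m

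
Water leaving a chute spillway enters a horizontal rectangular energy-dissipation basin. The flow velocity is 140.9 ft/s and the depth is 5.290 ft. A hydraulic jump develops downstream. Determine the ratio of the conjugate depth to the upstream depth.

y₂/y₁ = 14.78

Fr₁ = V₁/√(g·y₁) = 140.9/√(32.2×5.290) = 10.80.
Conjugate-depth relation: y₂/y₁ = ½[√(1 + 8Fr₁²) − 1] = ½[√933.40 − 1] = 14.78.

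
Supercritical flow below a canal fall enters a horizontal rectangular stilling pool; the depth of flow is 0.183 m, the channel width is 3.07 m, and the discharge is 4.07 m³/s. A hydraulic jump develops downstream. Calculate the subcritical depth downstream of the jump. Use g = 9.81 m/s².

q = Q/b = 4.07/3.07 = 1.33 m²/s; V₁ = q/y₁ = 7.24 m/s. Fr₁ = V₁/√(g·y₁) = 5.41.
Conjugate-depth relation: y₂/y₁ = ½[√(1 + 8Fr₁²) − 1] = ½[√234.9 − 1] = 7.16.
y₂ = 7.16 × 0.183 = 1.31 m.

y₂ = 1.31 m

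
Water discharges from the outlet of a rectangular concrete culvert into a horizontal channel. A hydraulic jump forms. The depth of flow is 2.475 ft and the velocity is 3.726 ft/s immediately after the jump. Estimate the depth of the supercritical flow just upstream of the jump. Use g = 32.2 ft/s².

y₁ = 0.6771 ft

Fr₂ = V₂/√(g·y₂) = 3.726/√(32.2×2.475) = 0.4174.
Applying the sequent-depth relation in reverse, y₁/y₂ = ½[√(1 + 8Fr₂²) − 1] = ½[√2.3936 − 1] = 0.2736.
y₁ = 0.2736 × 2.475 = 0.6771 ft.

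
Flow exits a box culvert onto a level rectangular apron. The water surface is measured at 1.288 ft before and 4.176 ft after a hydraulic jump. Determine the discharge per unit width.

q = 21.75 ft²/s

For a rectangular channel the momentum equation gives q² = ½·g·y₁·y₂·(y₁ + y₂) = ½×32.2×1.288×4.176×5.464 = 473.2.
q = √473.2 = 21.75 ft²/s.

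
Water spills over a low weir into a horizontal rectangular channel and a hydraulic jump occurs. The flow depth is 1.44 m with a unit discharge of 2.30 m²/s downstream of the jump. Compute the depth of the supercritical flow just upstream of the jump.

V₂ = q/y₂ = 2.30/1.44 = 1.60 m/s; Fr₂ = V₂/√(g·y₂) = 0.425.
From the momentum equation (using Fr₂), y₁/y₂ = ½[√(1 + 8Fr₂²) − 1] = ½[√2.445 − 1] = 0.282.
y₁ = 0.282 × 1.44 = 0.406 m.

y₁ = 0.406 m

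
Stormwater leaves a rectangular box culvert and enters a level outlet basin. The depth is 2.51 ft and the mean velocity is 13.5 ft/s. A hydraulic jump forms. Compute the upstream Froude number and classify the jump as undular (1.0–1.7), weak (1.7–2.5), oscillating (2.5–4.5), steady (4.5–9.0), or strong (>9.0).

Fr₁ = 1.50; undular jump

Fr₁ = V₁/√(g·y₁) = 13.5/√(32.2×2.51) = 1.50.
Fr₁ = 1.50 lies in the undular range.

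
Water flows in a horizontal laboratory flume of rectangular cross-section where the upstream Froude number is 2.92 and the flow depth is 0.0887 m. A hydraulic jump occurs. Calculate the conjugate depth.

y₂ = 0.325 m

Fr₁ = 2.92 (given).
From the momentum equation for a rectangular channel, y₂/y₁ = ½[√(1 + 8Fr₁²) − 1] = ½[√69.21 − 1] = 3.66.
y₂ = 3.66 × 0.0887 = 0.325 m.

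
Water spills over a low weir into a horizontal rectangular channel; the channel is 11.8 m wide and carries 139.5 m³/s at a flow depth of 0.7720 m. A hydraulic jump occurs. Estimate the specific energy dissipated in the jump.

ΔE = 6.804 m

q = Q/b = 139.5/11.8 = 11.82 m²/s; V₁ = q/y₁ = 15.31 m/s. Fr₁ = V₁/√(g·y₁) = 5.565.
Sequent-depth ratio: y₂/y₁ = ½[√(1 + 8Fr₁²) − 1] = ½[√248.72 − 1] = 7.385.
y₂ = 7.385 × 0.7720 = 5.701 m.
V₂ = q/y₂ = 11.82/5.701 = 2.073 m/s. E₁ = y₁ + V₁²/2g = 12.72 m; E₂ = y₂ + V₂²/2g = 5.921 m. ΔE = E₁ − E₂ = 6.804 m.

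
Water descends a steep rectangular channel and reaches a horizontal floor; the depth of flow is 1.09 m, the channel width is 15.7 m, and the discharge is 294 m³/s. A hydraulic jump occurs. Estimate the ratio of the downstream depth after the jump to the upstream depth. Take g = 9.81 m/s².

q = Q/b = 294/15.7 = 18.7 m²/s; V₁ = q/y₁ = 17.2 m/s. Fr₁ = V₁/√(g·y₁) = 5.25.
Bélanger equation: y₂/y₁ = ½[√(1 + 8Fr₁²) − 1] = ½[√221.8 − 1] = 6.95.

y₂/y₁ = 6.95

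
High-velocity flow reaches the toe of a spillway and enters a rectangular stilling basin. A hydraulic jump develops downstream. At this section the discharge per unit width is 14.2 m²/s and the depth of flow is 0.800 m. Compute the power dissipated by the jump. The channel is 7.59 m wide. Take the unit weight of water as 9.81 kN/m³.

V₁ = q/y₁ = 14.2/0.800 = 17.7 m/s. Fr₁ = V₁/√(g·y₁) = 17.7/√(9.81×0.800) = 6.34.
By Bélanger, y₂/y₁ = ½[√(1 + 8Fr₁²) − 1] = ½[√322.2 − 1] = 8.47.
y₂ = 8.47 × 0.800 = 6.78 m.
V₂ = q/y₂ = 14.2/6.78 = 2.09 m/s. E₁ = y₁ + V₁²/2g = 16.9 m; E₂ = y₂ + V₂²/2g = 7.00 m. ΔE = E₁ − E₂ = 9.86 m.
Q = q·b = 14.2 × 7.59 = 108 m³/s. P = γ·Q·ΔE = 9.81 × 108 × 9.86 = 10420 kW.

P = 10420 kW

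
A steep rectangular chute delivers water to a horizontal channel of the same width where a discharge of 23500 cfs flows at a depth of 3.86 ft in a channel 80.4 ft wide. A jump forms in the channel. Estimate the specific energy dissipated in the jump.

q = Q/b = 23500/80.4 = 292 ft²/s; V₁ = q/y₁ = 75.7 ft/s. Fr₁ = V₁/√(g·y₁) = 6.79.
By Bélanger, y₂/y₁ = ½[√(1 + 8Fr₁²) − 1] = ½[√370.1 − 1] = 9.12.
y₂ = 9.12 × 3.86 = 35.2 ft.
Head loss: ΔE = (y₂ − y₁)³/(4y₁y₂) = (35.2 − 3.86)³/(4×3.86×35.2) = 30774/543 = 56.6 ft.

ΔE = 56.6 ft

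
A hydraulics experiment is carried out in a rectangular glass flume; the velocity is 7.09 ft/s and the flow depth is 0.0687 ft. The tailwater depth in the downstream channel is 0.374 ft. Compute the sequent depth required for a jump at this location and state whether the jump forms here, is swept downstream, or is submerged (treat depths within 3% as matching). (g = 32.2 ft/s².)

Fr₁ = V₁/√(g·y₁) = 7.09/√(32.2×0.0687) = 4.77.
By Bélanger, y₂/y₁ = ½[√(1 + 8Fr₁²) − 1] = ½[√182.8 − 1] = 6.26.
y₂ = 6.26 × 0.0687 = 0.430 ft.
Tailwater y_tw = 0.374 ft: y_tw < y₂, so the jump is swept downstream.

y₂ = 0.430 ft; the jump is swept downstream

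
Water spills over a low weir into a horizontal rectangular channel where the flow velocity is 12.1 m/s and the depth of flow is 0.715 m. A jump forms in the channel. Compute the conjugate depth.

Fr₁ = V₁/√(g·y₁) = 12.1/√(9.81×0.715) = 4.57.
Bélanger equation: y₂/y₁ = ½[√(1 + 8Fr₁²) − 1] = ½[√168.0 − 1] = 5.98.
y₂ = 5.98 × 0.715 = 4.28 m.

y₂ = 4.28 m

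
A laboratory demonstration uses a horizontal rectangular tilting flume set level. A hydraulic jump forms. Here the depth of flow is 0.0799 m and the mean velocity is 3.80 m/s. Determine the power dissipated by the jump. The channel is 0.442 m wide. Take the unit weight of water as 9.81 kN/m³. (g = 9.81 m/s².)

P = 0.455 kW

Fr₁ = V₁/√(g·y₁) = 3.80/√(9.81×0.0799) = 4.29.
Sequent-depth ratio: y₂/y₁ = ½[√(1 + 8Fr₁²) − 1] = ½[√148.4 − 1] = 5.59.
y₂ = 5.59 × 0.0799 = 0.447 m.
Head loss: ΔE = (y₂ − y₁)³/(4y₁y₂) = (0.447 − 0.0799)³/(4×0.0799×0.447) = 0.0493/0.143 = 0.346 m.
q = V₁·y₁ = 3.80 × 0.0799 = 0.304 m²/s. Q = q·b = 0.304 × 0.442 = 0.134 m³/s. P = γ·Q·ΔE = 9.81 × 0.134 × 0.346 = 0.455 kW.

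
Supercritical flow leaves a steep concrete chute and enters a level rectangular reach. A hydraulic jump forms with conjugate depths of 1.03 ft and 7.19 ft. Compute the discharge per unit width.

For a rectangular channel the momentum equation gives q² = ½·g·y₁·y₂·(y₁ + y₂) = ½×32.2×1.03×7.19×8.22 = 980.
q = √980 = 31.3 ft²/s.

q = 31.3 ft²/s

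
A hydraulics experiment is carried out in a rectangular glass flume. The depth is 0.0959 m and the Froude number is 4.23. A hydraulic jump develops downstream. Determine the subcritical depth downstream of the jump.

Fr₁ = 4.23 (given).
Sequent-depth ratio: y₂/y₁ = ½[√(1 + 8Fr₁²) − 1] = ½[√144.1 − 1] = 5.50.
y₂ = 5.50 × 0.0959 = 0.528 m.

y₂ = 0.528 m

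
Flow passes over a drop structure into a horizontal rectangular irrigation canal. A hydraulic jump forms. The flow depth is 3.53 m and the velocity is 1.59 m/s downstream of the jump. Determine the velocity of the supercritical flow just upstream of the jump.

V₁ = 12.3 m/s

Fr₂ = V₂/√(g·y₂) = 1.59/√(9.81×3.53) = 0.270.
From the momentum equation (using Fr₂), y₁/y₂ = ½[√(1 + 8Fr₂²) − 1] = ½[√1.584 − 1] = 0.129.
y₁ = 0.129 × 3.53 = 0.456 m.
V₁ = q/y₁ = 5.61/0.456 = 12.3 m/s.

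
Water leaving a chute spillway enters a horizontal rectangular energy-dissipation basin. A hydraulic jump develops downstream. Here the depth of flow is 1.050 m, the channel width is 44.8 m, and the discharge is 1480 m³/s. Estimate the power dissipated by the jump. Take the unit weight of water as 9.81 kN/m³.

q = Q/b = 1480/44.8 = 33.04 m²/s; V₁ = q/y₁ = 31.46 m/s. Fr₁ = V₁/√(g·y₁) = 9.803.
Bélanger equation: y₂/y₁ = ½[√(1 + 8Fr₁²) − 1] = ½[√769.81 − 1] = 13.37.
y₂ = 13.37 × 1.050 = 14.04 m.
Head loss: ΔE = (y₂ − y₁)³/(4y₁y₂) = (14.04 − 1.050)³/(4×1.050×14.04) = 2193/58.97 = 37.18 m.
P = γ·Q·ΔE = 9.81 × 1480 × 37.18 = 539806 kW.

P = 539806 kW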